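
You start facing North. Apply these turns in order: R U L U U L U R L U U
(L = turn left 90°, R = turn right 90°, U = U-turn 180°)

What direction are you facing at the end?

Start: North
  R (right (90° clockwise)) -> East
  U (U-turn (180°)) -> West
  L (left (90° counter-clockwise)) -> South
  U (U-turn (180°)) -> North
  U (U-turn (180°)) -> South
  L (left (90° counter-clockwise)) -> East
  U (U-turn (180°)) -> West
  R (right (90° clockwise)) -> North
  L (left (90° counter-clockwise)) -> West
  U (U-turn (180°)) -> East
  U (U-turn (180°)) -> West
Final: West

Answer: Final heading: West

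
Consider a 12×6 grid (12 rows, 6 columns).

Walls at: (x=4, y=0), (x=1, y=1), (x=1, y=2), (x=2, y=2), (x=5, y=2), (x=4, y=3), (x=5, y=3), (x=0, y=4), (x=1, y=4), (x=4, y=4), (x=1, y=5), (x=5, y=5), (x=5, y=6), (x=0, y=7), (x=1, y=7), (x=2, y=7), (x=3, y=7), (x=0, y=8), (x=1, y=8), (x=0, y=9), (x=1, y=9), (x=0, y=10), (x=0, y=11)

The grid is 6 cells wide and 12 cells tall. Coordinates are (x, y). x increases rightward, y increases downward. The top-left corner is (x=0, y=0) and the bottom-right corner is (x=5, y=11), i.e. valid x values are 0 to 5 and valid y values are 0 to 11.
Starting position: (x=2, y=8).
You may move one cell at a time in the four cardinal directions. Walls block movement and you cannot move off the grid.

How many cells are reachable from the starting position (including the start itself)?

BFS flood-fill from (x=2, y=8):
  Distance 0: (x=2, y=8)
  Distance 1: (x=3, y=8), (x=2, y=9)
  Distance 2: (x=4, y=8), (x=3, y=9), (x=2, y=10)
  Distance 3: (x=4, y=7), (x=5, y=8), (x=4, y=9), (x=1, y=10), (x=3, y=10), (x=2, y=11)
  Distance 4: (x=4, y=6), (x=5, y=7), (x=5, y=9), (x=4, y=10), (x=1, y=11), (x=3, y=11)
  Distance 5: (x=4, y=5), (x=3, y=6), (x=5, y=10), (x=4, y=11)
  Distance 6: (x=3, y=5), (x=2, y=6), (x=5, y=11)
  Distance 7: (x=3, y=4), (x=2, y=5), (x=1, y=6)
  Distance 8: (x=3, y=3), (x=2, y=4), (x=0, y=6)
  Distance 9: (x=3, y=2), (x=2, y=3), (x=0, y=5)
  Distance 10: (x=3, y=1), (x=4, y=2), (x=1, y=3)
  Distance 11: (x=3, y=0), (x=2, y=1), (x=4, y=1), (x=0, y=3)
  Distance 12: (x=2, y=0), (x=5, y=1), (x=0, y=2)
  Distance 13: (x=1, y=0), (x=5, y=0), (x=0, y=1)
  Distance 14: (x=0, y=0)
Total reachable: 48 (grid has 49 open cells total)

Answer: Reachable cells: 48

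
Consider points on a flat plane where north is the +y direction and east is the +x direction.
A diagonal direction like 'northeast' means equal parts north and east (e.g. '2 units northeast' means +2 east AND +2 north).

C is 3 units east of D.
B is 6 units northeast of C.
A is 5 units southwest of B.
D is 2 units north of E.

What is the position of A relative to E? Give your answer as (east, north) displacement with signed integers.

Place E at the origin (east=0, north=0).
  D is 2 units north of E: delta (east=+0, north=+2); D at (east=0, north=2).
  C is 3 units east of D: delta (east=+3, north=+0); C at (east=3, north=2).
  B is 6 units northeast of C: delta (east=+6, north=+6); B at (east=9, north=8).
  A is 5 units southwest of B: delta (east=-5, north=-5); A at (east=4, north=3).
Therefore A relative to E: (east=4, north=3).

Answer: A is at (east=4, north=3) relative to E.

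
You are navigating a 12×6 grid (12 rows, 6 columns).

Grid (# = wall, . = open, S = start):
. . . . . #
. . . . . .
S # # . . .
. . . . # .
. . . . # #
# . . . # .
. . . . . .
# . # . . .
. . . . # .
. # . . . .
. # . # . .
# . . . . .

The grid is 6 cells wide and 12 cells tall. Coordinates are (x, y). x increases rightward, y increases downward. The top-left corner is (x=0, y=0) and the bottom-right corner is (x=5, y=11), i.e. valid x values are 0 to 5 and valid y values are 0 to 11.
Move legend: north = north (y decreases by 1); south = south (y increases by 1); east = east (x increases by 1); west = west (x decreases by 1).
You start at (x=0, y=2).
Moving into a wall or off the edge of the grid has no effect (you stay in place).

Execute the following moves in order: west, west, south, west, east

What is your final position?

Start: (x=0, y=2)
  west (west): blocked, stay at (x=0, y=2)
  west (west): blocked, stay at (x=0, y=2)
  south (south): (x=0, y=2) -> (x=0, y=3)
  west (west): blocked, stay at (x=0, y=3)
  east (east): (x=0, y=3) -> (x=1, y=3)
Final: (x=1, y=3)

Answer: Final position: (x=1, y=3)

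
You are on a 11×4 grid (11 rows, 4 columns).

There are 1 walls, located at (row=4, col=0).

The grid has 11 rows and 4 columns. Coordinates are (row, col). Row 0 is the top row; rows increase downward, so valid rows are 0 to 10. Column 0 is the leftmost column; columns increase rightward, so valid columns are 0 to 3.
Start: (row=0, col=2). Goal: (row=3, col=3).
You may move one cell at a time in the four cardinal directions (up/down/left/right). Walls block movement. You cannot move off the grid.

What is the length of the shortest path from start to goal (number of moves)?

Answer: Shortest path length: 4

Derivation:
BFS from (row=0, col=2) until reaching (row=3, col=3):
  Distance 0: (row=0, col=2)
  Distance 1: (row=0, col=1), (row=0, col=3), (row=1, col=2)
  Distance 2: (row=0, col=0), (row=1, col=1), (row=1, col=3), (row=2, col=2)
  Distance 3: (row=1, col=0), (row=2, col=1), (row=2, col=3), (row=3, col=2)
  Distance 4: (row=2, col=0), (row=3, col=1), (row=3, col=3), (row=4, col=2)  <- goal reached here
One shortest path (4 moves): (row=0, col=2) -> (row=0, col=3) -> (row=1, col=3) -> (row=2, col=3) -> (row=3, col=3)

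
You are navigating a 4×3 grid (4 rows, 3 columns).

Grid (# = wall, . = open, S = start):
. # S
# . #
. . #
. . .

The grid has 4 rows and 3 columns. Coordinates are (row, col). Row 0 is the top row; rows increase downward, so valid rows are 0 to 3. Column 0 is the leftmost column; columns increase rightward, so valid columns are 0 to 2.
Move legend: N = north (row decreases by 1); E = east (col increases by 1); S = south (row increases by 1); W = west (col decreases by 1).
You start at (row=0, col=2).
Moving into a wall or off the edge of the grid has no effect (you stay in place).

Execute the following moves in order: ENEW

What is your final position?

Answer: Final position: (row=0, col=2)

Derivation:
Start: (row=0, col=2)
  E (east): blocked, stay at (row=0, col=2)
  N (north): blocked, stay at (row=0, col=2)
  E (east): blocked, stay at (row=0, col=2)
  W (west): blocked, stay at (row=0, col=2)
Final: (row=0, col=2)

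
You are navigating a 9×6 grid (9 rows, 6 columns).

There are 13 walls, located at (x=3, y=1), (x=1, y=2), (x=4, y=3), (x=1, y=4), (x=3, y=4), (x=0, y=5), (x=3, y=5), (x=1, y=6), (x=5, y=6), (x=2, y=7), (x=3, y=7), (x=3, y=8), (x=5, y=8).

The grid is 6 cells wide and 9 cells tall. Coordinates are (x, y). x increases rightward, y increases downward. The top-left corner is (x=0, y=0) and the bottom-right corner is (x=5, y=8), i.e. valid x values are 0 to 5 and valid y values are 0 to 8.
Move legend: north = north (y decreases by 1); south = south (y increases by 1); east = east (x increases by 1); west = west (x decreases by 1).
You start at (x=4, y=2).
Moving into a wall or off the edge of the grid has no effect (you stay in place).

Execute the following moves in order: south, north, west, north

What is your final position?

Start: (x=4, y=2)
  south (south): blocked, stay at (x=4, y=2)
  north (north): (x=4, y=2) -> (x=4, y=1)
  west (west): blocked, stay at (x=4, y=1)
  north (north): (x=4, y=1) -> (x=4, y=0)
Final: (x=4, y=0)

Answer: Final position: (x=4, y=0)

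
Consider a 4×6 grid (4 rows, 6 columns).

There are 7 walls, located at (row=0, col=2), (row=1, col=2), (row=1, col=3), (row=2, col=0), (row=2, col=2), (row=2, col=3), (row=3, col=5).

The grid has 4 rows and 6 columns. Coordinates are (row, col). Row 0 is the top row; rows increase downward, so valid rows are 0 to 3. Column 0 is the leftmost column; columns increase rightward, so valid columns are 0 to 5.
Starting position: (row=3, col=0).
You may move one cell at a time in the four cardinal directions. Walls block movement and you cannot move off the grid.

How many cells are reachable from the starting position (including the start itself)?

BFS flood-fill from (row=3, col=0):
  Distance 0: (row=3, col=0)
  Distance 1: (row=3, col=1)
  Distance 2: (row=2, col=1), (row=3, col=2)
  Distance 3: (row=1, col=1), (row=3, col=3)
  Distance 4: (row=0, col=1), (row=1, col=0), (row=3, col=4)
  Distance 5: (row=0, col=0), (row=2, col=4)
  Distance 6: (row=1, col=4), (row=2, col=5)
  Distance 7: (row=0, col=4), (row=1, col=5)
  Distance 8: (row=0, col=3), (row=0, col=5)
Total reachable: 17 (grid has 17 open cells total)

Answer: Reachable cells: 17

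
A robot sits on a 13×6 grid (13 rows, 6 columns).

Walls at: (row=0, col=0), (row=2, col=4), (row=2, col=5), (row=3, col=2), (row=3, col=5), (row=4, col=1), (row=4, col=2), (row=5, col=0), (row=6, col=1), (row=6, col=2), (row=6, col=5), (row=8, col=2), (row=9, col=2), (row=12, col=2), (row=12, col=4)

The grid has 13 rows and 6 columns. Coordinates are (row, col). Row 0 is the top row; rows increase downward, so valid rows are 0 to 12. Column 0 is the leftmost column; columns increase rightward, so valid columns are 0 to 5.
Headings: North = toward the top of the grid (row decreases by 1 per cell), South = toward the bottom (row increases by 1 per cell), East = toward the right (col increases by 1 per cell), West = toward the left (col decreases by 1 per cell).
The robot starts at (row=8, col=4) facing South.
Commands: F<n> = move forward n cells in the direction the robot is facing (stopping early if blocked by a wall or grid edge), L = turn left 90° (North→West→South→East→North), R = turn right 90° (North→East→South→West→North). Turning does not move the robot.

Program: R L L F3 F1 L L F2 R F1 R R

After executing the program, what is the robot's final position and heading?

Answer: Final position: (row=7, col=3), facing South

Derivation:
Start: (row=8, col=4), facing South
  R: turn right, now facing West
  L: turn left, now facing South
  L: turn left, now facing East
  F3: move forward 1/3 (blocked), now at (row=8, col=5)
  F1: move forward 0/1 (blocked), now at (row=8, col=5)
  L: turn left, now facing North
  L: turn left, now facing West
  F2: move forward 2, now at (row=8, col=3)
  R: turn right, now facing North
  F1: move forward 1, now at (row=7, col=3)
  R: turn right, now facing East
  R: turn right, now facing South
Final: (row=7, col=3), facing South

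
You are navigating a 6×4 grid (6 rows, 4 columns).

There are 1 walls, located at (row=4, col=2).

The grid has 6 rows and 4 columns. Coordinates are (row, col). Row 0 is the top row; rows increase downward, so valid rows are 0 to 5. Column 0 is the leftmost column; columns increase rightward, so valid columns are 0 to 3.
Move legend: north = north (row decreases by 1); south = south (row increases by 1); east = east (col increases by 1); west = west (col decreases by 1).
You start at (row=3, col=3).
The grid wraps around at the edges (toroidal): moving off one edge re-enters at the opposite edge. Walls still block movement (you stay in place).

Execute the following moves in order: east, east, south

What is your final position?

Start: (row=3, col=3)
  east (east): (row=3, col=3) -> (row=3, col=0)
  east (east): (row=3, col=0) -> (row=3, col=1)
  south (south): (row=3, col=1) -> (row=4, col=1)
Final: (row=4, col=1)

Answer: Final position: (row=4, col=1)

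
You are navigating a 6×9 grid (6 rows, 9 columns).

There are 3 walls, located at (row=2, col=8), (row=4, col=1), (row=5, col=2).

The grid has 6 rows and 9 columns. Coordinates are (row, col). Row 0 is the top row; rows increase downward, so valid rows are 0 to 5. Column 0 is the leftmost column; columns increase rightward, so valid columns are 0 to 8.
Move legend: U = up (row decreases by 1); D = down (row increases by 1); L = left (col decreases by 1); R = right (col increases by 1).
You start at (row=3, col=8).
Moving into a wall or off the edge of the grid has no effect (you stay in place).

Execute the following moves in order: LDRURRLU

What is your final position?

Start: (row=3, col=8)
  L (left): (row=3, col=8) -> (row=3, col=7)
  D (down): (row=3, col=7) -> (row=4, col=7)
  R (right): (row=4, col=7) -> (row=4, col=8)
  U (up): (row=4, col=8) -> (row=3, col=8)
  R (right): blocked, stay at (row=3, col=8)
  R (right): blocked, stay at (row=3, col=8)
  L (left): (row=3, col=8) -> (row=3, col=7)
  U (up): (row=3, col=7) -> (row=2, col=7)
Final: (row=2, col=7)

Answer: Final position: (row=2, col=7)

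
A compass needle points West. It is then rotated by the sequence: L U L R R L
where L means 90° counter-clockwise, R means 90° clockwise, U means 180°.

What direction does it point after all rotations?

Start: West
  L (left (90° counter-clockwise)) -> South
  U (U-turn (180°)) -> North
  L (left (90° counter-clockwise)) -> West
  R (right (90° clockwise)) -> North
  R (right (90° clockwise)) -> East
  L (left (90° counter-clockwise)) -> North
Final: North

Answer: Final heading: North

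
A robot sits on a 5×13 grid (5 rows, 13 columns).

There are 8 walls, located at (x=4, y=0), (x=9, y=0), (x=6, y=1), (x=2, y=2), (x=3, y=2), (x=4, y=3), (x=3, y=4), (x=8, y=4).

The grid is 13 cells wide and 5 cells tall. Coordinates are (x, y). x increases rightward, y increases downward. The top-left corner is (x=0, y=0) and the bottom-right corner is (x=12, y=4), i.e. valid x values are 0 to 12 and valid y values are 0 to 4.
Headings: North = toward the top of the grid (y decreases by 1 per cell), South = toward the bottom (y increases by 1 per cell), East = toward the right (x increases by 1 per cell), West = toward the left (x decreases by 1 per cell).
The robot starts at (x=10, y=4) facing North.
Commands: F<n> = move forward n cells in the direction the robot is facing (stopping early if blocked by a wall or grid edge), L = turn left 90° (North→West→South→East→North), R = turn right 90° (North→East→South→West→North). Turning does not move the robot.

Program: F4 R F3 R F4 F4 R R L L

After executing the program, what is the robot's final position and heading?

Start: (x=10, y=4), facing North
  F4: move forward 4, now at (x=10, y=0)
  R: turn right, now facing East
  F3: move forward 2/3 (blocked), now at (x=12, y=0)
  R: turn right, now facing South
  F4: move forward 4, now at (x=12, y=4)
  F4: move forward 0/4 (blocked), now at (x=12, y=4)
  R: turn right, now facing West
  R: turn right, now facing North
  L: turn left, now facing West
  L: turn left, now facing South
Final: (x=12, y=4), facing South

Answer: Final position: (x=12, y=4), facing South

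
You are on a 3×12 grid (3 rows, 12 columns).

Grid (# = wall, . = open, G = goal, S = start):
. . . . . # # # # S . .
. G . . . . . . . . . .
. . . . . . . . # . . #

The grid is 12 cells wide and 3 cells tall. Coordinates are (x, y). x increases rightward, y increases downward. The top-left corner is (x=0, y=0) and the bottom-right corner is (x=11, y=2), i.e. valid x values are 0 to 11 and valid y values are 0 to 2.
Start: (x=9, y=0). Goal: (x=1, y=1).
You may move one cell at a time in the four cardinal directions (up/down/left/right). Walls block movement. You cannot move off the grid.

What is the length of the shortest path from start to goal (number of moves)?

Answer: Shortest path length: 9

Derivation:
BFS from (x=9, y=0) until reaching (x=1, y=1):
  Distance 0: (x=9, y=0)
  Distance 1: (x=10, y=0), (x=9, y=1)
  Distance 2: (x=11, y=0), (x=8, y=1), (x=10, y=1), (x=9, y=2)
  Distance 3: (x=7, y=1), (x=11, y=1), (x=10, y=2)
  Distance 4: (x=6, y=1), (x=7, y=2)
  Distance 5: (x=5, y=1), (x=6, y=2)
  Distance 6: (x=4, y=1), (x=5, y=2)
  Distance 7: (x=4, y=0), (x=3, y=1), (x=4, y=2)
  Distance 8: (x=3, y=0), (x=2, y=1), (x=3, y=2)
  Distance 9: (x=2, y=0), (x=1, y=1), (x=2, y=2)  <- goal reached here
One shortest path (9 moves): (x=9, y=0) -> (x=9, y=1) -> (x=8, y=1) -> (x=7, y=1) -> (x=6, y=1) -> (x=5, y=1) -> (x=4, y=1) -> (x=3, y=1) -> (x=2, y=1) -> (x=1, y=1)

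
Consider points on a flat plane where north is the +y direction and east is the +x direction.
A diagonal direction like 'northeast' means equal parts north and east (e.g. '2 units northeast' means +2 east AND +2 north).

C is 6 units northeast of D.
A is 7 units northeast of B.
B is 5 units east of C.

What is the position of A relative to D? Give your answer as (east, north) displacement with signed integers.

Place D at the origin (east=0, north=0).
  C is 6 units northeast of D: delta (east=+6, north=+6); C at (east=6, north=6).
  B is 5 units east of C: delta (east=+5, north=+0); B at (east=11, north=6).
  A is 7 units northeast of B: delta (east=+7, north=+7); A at (east=18, north=13).
Therefore A relative to D: (east=18, north=13).

Answer: A is at (east=18, north=13) relative to D.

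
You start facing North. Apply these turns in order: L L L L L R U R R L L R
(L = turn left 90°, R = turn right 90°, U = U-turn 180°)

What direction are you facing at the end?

Answer: Final heading: West

Derivation:
Start: North
  L (left (90° counter-clockwise)) -> West
  L (left (90° counter-clockwise)) -> South
  L (left (90° counter-clockwise)) -> East
  L (left (90° counter-clockwise)) -> North
  L (left (90° counter-clockwise)) -> West
  R (right (90° clockwise)) -> North
  U (U-turn (180°)) -> South
  R (right (90° clockwise)) -> West
  R (right (90° clockwise)) -> North
  L (left (90° counter-clockwise)) -> West
  L (left (90° counter-clockwise)) -> South
  R (right (90° clockwise)) -> West
Final: West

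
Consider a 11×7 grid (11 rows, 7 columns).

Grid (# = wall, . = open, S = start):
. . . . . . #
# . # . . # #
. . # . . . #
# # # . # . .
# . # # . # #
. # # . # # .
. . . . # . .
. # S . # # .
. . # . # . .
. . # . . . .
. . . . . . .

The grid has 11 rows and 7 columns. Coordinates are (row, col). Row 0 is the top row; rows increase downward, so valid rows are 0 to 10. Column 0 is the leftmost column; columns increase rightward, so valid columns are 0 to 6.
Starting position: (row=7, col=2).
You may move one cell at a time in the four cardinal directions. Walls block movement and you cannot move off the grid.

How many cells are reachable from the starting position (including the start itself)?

Answer: Reachable cells: 31

Derivation:
BFS flood-fill from (row=7, col=2):
  Distance 0: (row=7, col=2)
  Distance 1: (row=6, col=2), (row=7, col=3)
  Distance 2: (row=6, col=1), (row=6, col=3), (row=8, col=3)
  Distance 3: (row=5, col=3), (row=6, col=0), (row=9, col=3)
  Distance 4: (row=5, col=0), (row=7, col=0), (row=9, col=4), (row=10, col=3)
  Distance 5: (row=8, col=0), (row=9, col=5), (row=10, col=2), (row=10, col=4)
  Distance 6: (row=8, col=1), (row=8, col=5), (row=9, col=0), (row=9, col=6), (row=10, col=1), (row=10, col=5)
  Distance 7: (row=8, col=6), (row=9, col=1), (row=10, col=0), (row=10, col=6)
  Distance 8: (row=7, col=6)
  Distance 9: (row=6, col=6)
  Distance 10: (row=5, col=6), (row=6, col=5)
Total reachable: 31 (grid has 50 open cells total)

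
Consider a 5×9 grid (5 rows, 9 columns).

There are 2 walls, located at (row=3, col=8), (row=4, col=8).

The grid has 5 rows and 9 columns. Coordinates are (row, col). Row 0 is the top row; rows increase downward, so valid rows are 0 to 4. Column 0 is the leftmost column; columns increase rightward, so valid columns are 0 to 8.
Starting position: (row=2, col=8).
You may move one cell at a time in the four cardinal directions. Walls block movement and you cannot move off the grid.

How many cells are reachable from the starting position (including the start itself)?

Answer: Reachable cells: 43

Derivation:
BFS flood-fill from (row=2, col=8):
  Distance 0: (row=2, col=8)
  Distance 1: (row=1, col=8), (row=2, col=7)
  Distance 2: (row=0, col=8), (row=1, col=7), (row=2, col=6), (row=3, col=7)
  Distance 3: (row=0, col=7), (row=1, col=6), (row=2, col=5), (row=3, col=6), (row=4, col=7)
  Distance 4: (row=0, col=6), (row=1, col=5), (row=2, col=4), (row=3, col=5), (row=4, col=6)
  Distance 5: (row=0, col=5), (row=1, col=4), (row=2, col=3), (row=3, col=4), (row=4, col=5)
  Distance 6: (row=0, col=4), (row=1, col=3), (row=2, col=2), (row=3, col=3), (row=4, col=4)
  Distance 7: (row=0, col=3), (row=1, col=2), (row=2, col=1), (row=3, col=2), (row=4, col=3)
  Distance 8: (row=0, col=2), (row=1, col=1), (row=2, col=0), (row=3, col=1), (row=4, col=2)
  Distance 9: (row=0, col=1), (row=1, col=0), (row=3, col=0), (row=4, col=1)
  Distance 10: (row=0, col=0), (row=4, col=0)
Total reachable: 43 (grid has 43 open cells total)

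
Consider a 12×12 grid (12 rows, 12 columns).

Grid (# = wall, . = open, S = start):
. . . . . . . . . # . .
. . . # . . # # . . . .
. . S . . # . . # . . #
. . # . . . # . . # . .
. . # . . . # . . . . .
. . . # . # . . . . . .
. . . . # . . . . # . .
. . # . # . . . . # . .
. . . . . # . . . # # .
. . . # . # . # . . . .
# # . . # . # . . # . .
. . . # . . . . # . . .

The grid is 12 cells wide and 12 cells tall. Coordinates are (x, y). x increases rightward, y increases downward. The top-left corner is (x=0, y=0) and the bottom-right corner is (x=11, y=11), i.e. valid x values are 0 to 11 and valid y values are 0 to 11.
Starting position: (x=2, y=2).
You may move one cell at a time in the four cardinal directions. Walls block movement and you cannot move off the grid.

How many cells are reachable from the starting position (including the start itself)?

BFS flood-fill from (x=2, y=2):
  Distance 0: (x=2, y=2)
  Distance 1: (x=2, y=1), (x=1, y=2), (x=3, y=2)
  Distance 2: (x=2, y=0), (x=1, y=1), (x=0, y=2), (x=4, y=2), (x=1, y=3), (x=3, y=3)
  Distance 3: (x=1, y=0), (x=3, y=0), (x=0, y=1), (x=4, y=1), (x=0, y=3), (x=4, y=3), (x=1, y=4), (x=3, y=4)
  Distance 4: (x=0, y=0), (x=4, y=0), (x=5, y=1), (x=5, y=3), (x=0, y=4), (x=4, y=4), (x=1, y=5)
  Distance 5: (x=5, y=0), (x=5, y=4), (x=0, y=5), (x=2, y=5), (x=4, y=5), (x=1, y=6)
  Distance 6: (x=6, y=0), (x=0, y=6), (x=2, y=6), (x=1, y=7)
  Distance 7: (x=7, y=0), (x=3, y=6), (x=0, y=7), (x=1, y=8)
  Distance 8: (x=8, y=0), (x=3, y=7), (x=0, y=8), (x=2, y=8), (x=1, y=9)
  Distance 9: (x=8, y=1), (x=3, y=8), (x=0, y=9), (x=2, y=9)
  Distance 10: (x=9, y=1), (x=4, y=8), (x=2, y=10)
  Distance 11: (x=10, y=1), (x=9, y=2), (x=4, y=9), (x=3, y=10), (x=2, y=11)
  Distance 12: (x=10, y=0), (x=11, y=1), (x=10, y=2), (x=1, y=11)
  Distance 13: (x=11, y=0), (x=10, y=3), (x=0, y=11)
  Distance 14: (x=11, y=3), (x=10, y=4)
  Distance 15: (x=9, y=4), (x=11, y=4), (x=10, y=5)
  Distance 16: (x=8, y=4), (x=9, y=5), (x=11, y=5), (x=10, y=6)
  Distance 17: (x=8, y=3), (x=7, y=4), (x=8, y=5), (x=11, y=6), (x=10, y=7)
  Distance 18: (x=7, y=3), (x=7, y=5), (x=8, y=6), (x=11, y=7)
  Distance 19: (x=7, y=2), (x=6, y=5), (x=7, y=6), (x=8, y=7), (x=11, y=8)
  Distance 20: (x=6, y=2), (x=6, y=6), (x=7, y=7), (x=8, y=8), (x=11, y=9)
  Distance 21: (x=5, y=6), (x=6, y=7), (x=7, y=8), (x=8, y=9), (x=10, y=9), (x=11, y=10)
  Distance 22: (x=5, y=7), (x=6, y=8), (x=9, y=9), (x=8, y=10), (x=10, y=10), (x=11, y=11)
  Distance 23: (x=6, y=9), (x=7, y=10), (x=10, y=11)
  Distance 24: (x=7, y=11), (x=9, y=11)
  Distance 25: (x=6, y=11)
  Distance 26: (x=5, y=11)
  Distance 27: (x=5, y=10), (x=4, y=11)
Total reachable: 112 (grid has 112 open cells total)

Answer: Reachable cells: 112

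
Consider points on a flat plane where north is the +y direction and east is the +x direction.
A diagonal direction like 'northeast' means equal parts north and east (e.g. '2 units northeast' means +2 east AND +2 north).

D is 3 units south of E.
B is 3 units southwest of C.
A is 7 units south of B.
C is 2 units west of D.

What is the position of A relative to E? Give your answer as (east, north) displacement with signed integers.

Place E at the origin (east=0, north=0).
  D is 3 units south of E: delta (east=+0, north=-3); D at (east=0, north=-3).
  C is 2 units west of D: delta (east=-2, north=+0); C at (east=-2, north=-3).
  B is 3 units southwest of C: delta (east=-3, north=-3); B at (east=-5, north=-6).
  A is 7 units south of B: delta (east=+0, north=-7); A at (east=-5, north=-13).
Therefore A relative to E: (east=-5, north=-13).

Answer: A is at (east=-5, north=-13) relative to E.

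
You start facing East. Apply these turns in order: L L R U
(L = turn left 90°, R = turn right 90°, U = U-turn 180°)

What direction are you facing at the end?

Start: East
  L (left (90° counter-clockwise)) -> North
  L (left (90° counter-clockwise)) -> West
  R (right (90° clockwise)) -> North
  U (U-turn (180°)) -> South
Final: South

Answer: Final heading: South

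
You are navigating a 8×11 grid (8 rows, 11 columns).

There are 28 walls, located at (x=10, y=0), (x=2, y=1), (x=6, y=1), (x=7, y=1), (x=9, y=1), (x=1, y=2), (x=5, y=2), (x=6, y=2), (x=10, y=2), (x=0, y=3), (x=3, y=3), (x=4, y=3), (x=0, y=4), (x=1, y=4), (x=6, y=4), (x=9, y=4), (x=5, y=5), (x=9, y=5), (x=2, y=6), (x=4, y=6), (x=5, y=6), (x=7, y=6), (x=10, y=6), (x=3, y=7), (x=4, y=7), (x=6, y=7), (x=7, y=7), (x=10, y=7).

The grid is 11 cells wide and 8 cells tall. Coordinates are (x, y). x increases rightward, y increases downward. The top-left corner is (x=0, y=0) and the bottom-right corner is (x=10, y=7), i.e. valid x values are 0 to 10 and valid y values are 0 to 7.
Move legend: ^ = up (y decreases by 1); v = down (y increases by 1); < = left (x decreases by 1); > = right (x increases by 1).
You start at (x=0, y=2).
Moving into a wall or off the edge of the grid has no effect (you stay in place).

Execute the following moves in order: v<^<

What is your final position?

Answer: Final position: (x=0, y=1)

Derivation:
Start: (x=0, y=2)
  v (down): blocked, stay at (x=0, y=2)
  < (left): blocked, stay at (x=0, y=2)
  ^ (up): (x=0, y=2) -> (x=0, y=1)
  < (left): blocked, stay at (x=0, y=1)
Final: (x=0, y=1)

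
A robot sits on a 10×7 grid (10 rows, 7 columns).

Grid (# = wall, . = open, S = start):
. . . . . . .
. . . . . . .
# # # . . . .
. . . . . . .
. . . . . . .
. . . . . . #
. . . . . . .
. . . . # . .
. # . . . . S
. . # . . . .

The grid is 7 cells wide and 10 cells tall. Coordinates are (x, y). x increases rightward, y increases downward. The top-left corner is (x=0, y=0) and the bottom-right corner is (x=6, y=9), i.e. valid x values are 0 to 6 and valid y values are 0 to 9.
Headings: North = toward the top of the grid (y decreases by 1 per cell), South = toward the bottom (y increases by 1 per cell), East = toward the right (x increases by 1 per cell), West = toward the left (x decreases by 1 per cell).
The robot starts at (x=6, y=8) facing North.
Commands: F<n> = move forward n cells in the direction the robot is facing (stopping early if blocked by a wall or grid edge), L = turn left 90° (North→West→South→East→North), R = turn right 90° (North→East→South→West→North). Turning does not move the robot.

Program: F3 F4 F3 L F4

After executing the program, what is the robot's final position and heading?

Answer: Final position: (x=2, y=6), facing West

Derivation:
Start: (x=6, y=8), facing North
  F3: move forward 2/3 (blocked), now at (x=6, y=6)
  F4: move forward 0/4 (blocked), now at (x=6, y=6)
  F3: move forward 0/3 (blocked), now at (x=6, y=6)
  L: turn left, now facing West
  F4: move forward 4, now at (x=2, y=6)
Final: (x=2, y=6), facing West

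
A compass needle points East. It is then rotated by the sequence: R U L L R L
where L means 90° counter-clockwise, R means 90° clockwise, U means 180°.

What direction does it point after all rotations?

Answer: Final heading: South

Derivation:
Start: East
  R (right (90° clockwise)) -> South
  U (U-turn (180°)) -> North
  L (left (90° counter-clockwise)) -> West
  L (left (90° counter-clockwise)) -> South
  R (right (90° clockwise)) -> West
  L (left (90° counter-clockwise)) -> South
Final: South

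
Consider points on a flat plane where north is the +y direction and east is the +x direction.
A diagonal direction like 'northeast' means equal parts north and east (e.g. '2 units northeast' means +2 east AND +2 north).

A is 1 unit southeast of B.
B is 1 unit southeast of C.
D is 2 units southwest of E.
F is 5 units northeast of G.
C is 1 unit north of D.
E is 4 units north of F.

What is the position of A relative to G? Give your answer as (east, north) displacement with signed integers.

Place G at the origin (east=0, north=0).
  F is 5 units northeast of G: delta (east=+5, north=+5); F at (east=5, north=5).
  E is 4 units north of F: delta (east=+0, north=+4); E at (east=5, north=9).
  D is 2 units southwest of E: delta (east=-2, north=-2); D at (east=3, north=7).
  C is 1 unit north of D: delta (east=+0, north=+1); C at (east=3, north=8).
  B is 1 unit southeast of C: delta (east=+1, north=-1); B at (east=4, north=7).
  A is 1 unit southeast of B: delta (east=+1, north=-1); A at (east=5, north=6).
Therefore A relative to G: (east=5, north=6).

Answer: A is at (east=5, north=6) relative to G.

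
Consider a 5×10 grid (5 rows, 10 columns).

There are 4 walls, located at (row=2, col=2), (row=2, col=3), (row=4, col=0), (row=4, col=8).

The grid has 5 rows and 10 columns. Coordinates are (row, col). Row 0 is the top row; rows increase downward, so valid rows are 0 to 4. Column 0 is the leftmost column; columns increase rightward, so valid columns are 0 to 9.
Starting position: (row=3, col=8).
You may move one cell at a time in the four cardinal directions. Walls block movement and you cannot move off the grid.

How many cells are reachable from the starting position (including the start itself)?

Answer: Reachable cells: 46

Derivation:
BFS flood-fill from (row=3, col=8):
  Distance 0: (row=3, col=8)
  Distance 1: (row=2, col=8), (row=3, col=7), (row=3, col=9)
  Distance 2: (row=1, col=8), (row=2, col=7), (row=2, col=9), (row=3, col=6), (row=4, col=7), (row=4, col=9)
  Distance 3: (row=0, col=8), (row=1, col=7), (row=1, col=9), (row=2, col=6), (row=3, col=5), (row=4, col=6)
  Distance 4: (row=0, col=7), (row=0, col=9), (row=1, col=6), (row=2, col=5), (row=3, col=4), (row=4, col=5)
  Distance 5: (row=0, col=6), (row=1, col=5), (row=2, col=4), (row=3, col=3), (row=4, col=4)
  Distance 6: (row=0, col=5), (row=1, col=4), (row=3, col=2), (row=4, col=3)
  Distance 7: (row=0, col=4), (row=1, col=3), (row=3, col=1), (row=4, col=2)
  Distance 8: (row=0, col=3), (row=1, col=2), (row=2, col=1), (row=3, col=0), (row=4, col=1)
  Distance 9: (row=0, col=2), (row=1, col=1), (row=2, col=0)
  Distance 10: (row=0, col=1), (row=1, col=0)
  Distance 11: (row=0, col=0)
Total reachable: 46 (grid has 46 open cells total)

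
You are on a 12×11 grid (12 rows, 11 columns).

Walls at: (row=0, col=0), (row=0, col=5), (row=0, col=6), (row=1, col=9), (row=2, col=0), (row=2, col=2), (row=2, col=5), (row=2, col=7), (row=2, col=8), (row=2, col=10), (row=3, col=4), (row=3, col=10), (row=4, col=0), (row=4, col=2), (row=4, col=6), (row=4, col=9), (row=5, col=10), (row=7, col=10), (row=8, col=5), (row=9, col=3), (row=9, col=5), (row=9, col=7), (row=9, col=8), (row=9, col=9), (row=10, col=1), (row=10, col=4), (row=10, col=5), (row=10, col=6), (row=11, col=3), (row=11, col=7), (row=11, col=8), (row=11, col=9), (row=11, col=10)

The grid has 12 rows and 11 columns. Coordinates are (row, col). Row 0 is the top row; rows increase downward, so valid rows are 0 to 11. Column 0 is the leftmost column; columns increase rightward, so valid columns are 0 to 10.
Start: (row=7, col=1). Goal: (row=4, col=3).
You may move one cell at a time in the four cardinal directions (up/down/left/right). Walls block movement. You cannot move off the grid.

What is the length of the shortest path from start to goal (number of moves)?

Answer: Shortest path length: 5

Derivation:
BFS from (row=7, col=1) until reaching (row=4, col=3):
  Distance 0: (row=7, col=1)
  Distance 1: (row=6, col=1), (row=7, col=0), (row=7, col=2), (row=8, col=1)
  Distance 2: (row=5, col=1), (row=6, col=0), (row=6, col=2), (row=7, col=3), (row=8, col=0), (row=8, col=2), (row=9, col=1)
  Distance 3: (row=4, col=1), (row=5, col=0), (row=5, col=2), (row=6, col=3), (row=7, col=4), (row=8, col=3), (row=9, col=0), (row=9, col=2)
  Distance 4: (row=3, col=1), (row=5, col=3), (row=6, col=4), (row=7, col=5), (row=8, col=4), (row=10, col=0), (row=10, col=2)
  Distance 5: (row=2, col=1), (row=3, col=0), (row=3, col=2), (row=4, col=3), (row=5, col=4), (row=6, col=5), (row=7, col=6), (row=9, col=4), (row=10, col=3), (row=11, col=0), (row=11, col=2)  <- goal reached here
One shortest path (5 moves): (row=7, col=1) -> (row=7, col=2) -> (row=7, col=3) -> (row=6, col=3) -> (row=5, col=3) -> (row=4, col=3)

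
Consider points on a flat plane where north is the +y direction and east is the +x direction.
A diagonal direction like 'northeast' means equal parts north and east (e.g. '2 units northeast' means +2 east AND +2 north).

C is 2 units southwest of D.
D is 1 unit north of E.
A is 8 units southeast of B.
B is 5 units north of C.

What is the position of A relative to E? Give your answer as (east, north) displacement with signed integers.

Place E at the origin (east=0, north=0).
  D is 1 unit north of E: delta (east=+0, north=+1); D at (east=0, north=1).
  C is 2 units southwest of D: delta (east=-2, north=-2); C at (east=-2, north=-1).
  B is 5 units north of C: delta (east=+0, north=+5); B at (east=-2, north=4).
  A is 8 units southeast of B: delta (east=+8, north=-8); A at (east=6, north=-4).
Therefore A relative to E: (east=6, north=-4).

Answer: A is at (east=6, north=-4) relative to E.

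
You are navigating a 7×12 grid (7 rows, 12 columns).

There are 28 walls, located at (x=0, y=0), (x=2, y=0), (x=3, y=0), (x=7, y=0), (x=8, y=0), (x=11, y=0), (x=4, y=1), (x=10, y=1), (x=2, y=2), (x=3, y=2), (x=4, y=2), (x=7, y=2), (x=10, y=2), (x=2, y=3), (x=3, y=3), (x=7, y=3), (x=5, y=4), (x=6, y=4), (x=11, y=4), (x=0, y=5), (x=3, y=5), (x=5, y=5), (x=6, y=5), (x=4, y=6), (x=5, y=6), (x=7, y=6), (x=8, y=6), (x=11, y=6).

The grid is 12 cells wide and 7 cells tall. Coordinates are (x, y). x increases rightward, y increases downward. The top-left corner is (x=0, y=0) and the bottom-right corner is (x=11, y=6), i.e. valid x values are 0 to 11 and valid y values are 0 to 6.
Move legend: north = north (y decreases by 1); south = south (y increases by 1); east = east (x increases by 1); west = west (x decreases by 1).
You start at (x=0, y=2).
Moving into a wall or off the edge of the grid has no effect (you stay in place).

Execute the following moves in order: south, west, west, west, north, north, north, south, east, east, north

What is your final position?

Start: (x=0, y=2)
  south (south): (x=0, y=2) -> (x=0, y=3)
  [×3]west (west): blocked, stay at (x=0, y=3)
  north (north): (x=0, y=3) -> (x=0, y=2)
  north (north): (x=0, y=2) -> (x=0, y=1)
  north (north): blocked, stay at (x=0, y=1)
  south (south): (x=0, y=1) -> (x=0, y=2)
  east (east): (x=0, y=2) -> (x=1, y=2)
  east (east): blocked, stay at (x=1, y=2)
  north (north): (x=1, y=2) -> (x=1, y=1)
Final: (x=1, y=1)

Answer: Final position: (x=1, y=1)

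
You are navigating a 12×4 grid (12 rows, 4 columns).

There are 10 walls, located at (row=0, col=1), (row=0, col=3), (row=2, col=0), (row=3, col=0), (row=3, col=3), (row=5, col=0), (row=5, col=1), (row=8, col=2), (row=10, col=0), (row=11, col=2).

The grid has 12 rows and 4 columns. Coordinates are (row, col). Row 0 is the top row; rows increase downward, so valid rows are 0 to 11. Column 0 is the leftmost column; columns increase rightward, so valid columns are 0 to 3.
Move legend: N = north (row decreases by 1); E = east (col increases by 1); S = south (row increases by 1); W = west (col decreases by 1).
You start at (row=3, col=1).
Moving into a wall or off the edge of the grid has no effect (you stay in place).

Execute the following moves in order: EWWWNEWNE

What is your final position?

Answer: Final position: (row=1, col=2)

Derivation:
Start: (row=3, col=1)
  E (east): (row=3, col=1) -> (row=3, col=2)
  W (west): (row=3, col=2) -> (row=3, col=1)
  W (west): blocked, stay at (row=3, col=1)
  W (west): blocked, stay at (row=3, col=1)
  N (north): (row=3, col=1) -> (row=2, col=1)
  E (east): (row=2, col=1) -> (row=2, col=2)
  W (west): (row=2, col=2) -> (row=2, col=1)
  N (north): (row=2, col=1) -> (row=1, col=1)
  E (east): (row=1, col=1) -> (row=1, col=2)
Final: (row=1, col=2)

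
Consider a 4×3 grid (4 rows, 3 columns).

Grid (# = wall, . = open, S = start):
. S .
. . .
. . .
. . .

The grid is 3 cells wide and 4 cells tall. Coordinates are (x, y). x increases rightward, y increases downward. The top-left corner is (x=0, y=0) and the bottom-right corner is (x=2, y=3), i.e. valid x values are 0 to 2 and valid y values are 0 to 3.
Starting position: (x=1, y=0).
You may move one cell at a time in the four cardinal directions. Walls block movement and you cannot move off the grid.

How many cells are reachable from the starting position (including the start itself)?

Answer: Reachable cells: 12

Derivation:
BFS flood-fill from (x=1, y=0):
  Distance 0: (x=1, y=0)
  Distance 1: (x=0, y=0), (x=2, y=0), (x=1, y=1)
  Distance 2: (x=0, y=1), (x=2, y=1), (x=1, y=2)
  Distance 3: (x=0, y=2), (x=2, y=2), (x=1, y=3)
  Distance 4: (x=0, y=3), (x=2, y=3)
Total reachable: 12 (grid has 12 open cells total)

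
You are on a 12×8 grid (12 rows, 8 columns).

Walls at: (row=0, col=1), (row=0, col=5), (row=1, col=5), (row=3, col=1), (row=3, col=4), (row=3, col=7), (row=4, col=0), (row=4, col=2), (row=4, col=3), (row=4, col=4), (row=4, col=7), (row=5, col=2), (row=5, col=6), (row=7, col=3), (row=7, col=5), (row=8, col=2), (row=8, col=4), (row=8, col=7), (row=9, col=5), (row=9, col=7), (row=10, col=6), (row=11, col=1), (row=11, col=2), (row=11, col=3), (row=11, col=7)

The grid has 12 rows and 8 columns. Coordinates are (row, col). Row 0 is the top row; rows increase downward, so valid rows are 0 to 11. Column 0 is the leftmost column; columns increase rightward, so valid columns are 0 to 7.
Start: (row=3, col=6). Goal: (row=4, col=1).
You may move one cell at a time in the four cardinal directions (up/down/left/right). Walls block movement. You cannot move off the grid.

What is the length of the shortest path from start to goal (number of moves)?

Answer: Shortest path length: 10

Derivation:
BFS from (row=3, col=6) until reaching (row=4, col=1):
  Distance 0: (row=3, col=6)
  Distance 1: (row=2, col=6), (row=3, col=5), (row=4, col=6)
  Distance 2: (row=1, col=6), (row=2, col=5), (row=2, col=7), (row=4, col=5)
  Distance 3: (row=0, col=6), (row=1, col=7), (row=2, col=4), (row=5, col=5)
  Distance 4: (row=0, col=7), (row=1, col=4), (row=2, col=3), (row=5, col=4), (row=6, col=5)
  Distance 5: (row=0, col=4), (row=1, col=3), (row=2, col=2), (row=3, col=3), (row=5, col=3), (row=6, col=4), (row=6, col=6)
  Distance 6: (row=0, col=3), (row=1, col=2), (row=2, col=1), (row=3, col=2), (row=6, col=3), (row=6, col=7), (row=7, col=4), (row=7, col=6)
  Distance 7: (row=0, col=2), (row=1, col=1), (row=2, col=0), (row=5, col=7), (row=6, col=2), (row=7, col=7), (row=8, col=6)
  Distance 8: (row=1, col=0), (row=3, col=0), (row=6, col=1), (row=7, col=2), (row=8, col=5), (row=9, col=6)
  Distance 9: (row=0, col=0), (row=5, col=1), (row=6, col=0), (row=7, col=1)
  Distance 10: (row=4, col=1), (row=5, col=0), (row=7, col=0), (row=8, col=1)  <- goal reached here
One shortest path (10 moves): (row=3, col=6) -> (row=3, col=5) -> (row=4, col=5) -> (row=5, col=5) -> (row=5, col=4) -> (row=5, col=3) -> (row=6, col=3) -> (row=6, col=2) -> (row=6, col=1) -> (row=5, col=1) -> (row=4, col=1)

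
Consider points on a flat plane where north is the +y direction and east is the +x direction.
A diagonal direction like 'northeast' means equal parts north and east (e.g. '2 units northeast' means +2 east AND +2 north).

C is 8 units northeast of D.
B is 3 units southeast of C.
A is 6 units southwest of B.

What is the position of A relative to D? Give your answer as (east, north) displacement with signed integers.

Answer: A is at (east=5, north=-1) relative to D.

Derivation:
Place D at the origin (east=0, north=0).
  C is 8 units northeast of D: delta (east=+8, north=+8); C at (east=8, north=8).
  B is 3 units southeast of C: delta (east=+3, north=-3); B at (east=11, north=5).
  A is 6 units southwest of B: delta (east=-6, north=-6); A at (east=5, north=-1).
Therefore A relative to D: (east=5, north=-1).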